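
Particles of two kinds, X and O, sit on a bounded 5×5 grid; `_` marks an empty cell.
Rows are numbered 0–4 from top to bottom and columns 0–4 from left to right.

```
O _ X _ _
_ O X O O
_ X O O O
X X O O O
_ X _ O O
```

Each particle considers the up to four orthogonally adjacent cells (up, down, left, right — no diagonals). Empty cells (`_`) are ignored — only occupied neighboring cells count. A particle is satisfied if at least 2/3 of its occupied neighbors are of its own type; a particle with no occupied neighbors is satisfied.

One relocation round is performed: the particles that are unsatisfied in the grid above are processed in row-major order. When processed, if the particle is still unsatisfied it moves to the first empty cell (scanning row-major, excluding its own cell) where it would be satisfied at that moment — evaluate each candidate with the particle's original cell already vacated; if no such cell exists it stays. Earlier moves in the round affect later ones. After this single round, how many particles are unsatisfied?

Initially unsatisfied (in order): (1,1), (1,2), (2,1), (2,2).
  (1,1) → (0,4).
  (1,2) → (1,1).
  (2,1): now satisfied by earlier moves; stays.
  (2,2): now satisfied by earlier moves; stays.
Resulting grid:
O _ X _ O
_ X _ O O
_ X O O O
X X O O O
_ X _ O O
All satisfied now.

0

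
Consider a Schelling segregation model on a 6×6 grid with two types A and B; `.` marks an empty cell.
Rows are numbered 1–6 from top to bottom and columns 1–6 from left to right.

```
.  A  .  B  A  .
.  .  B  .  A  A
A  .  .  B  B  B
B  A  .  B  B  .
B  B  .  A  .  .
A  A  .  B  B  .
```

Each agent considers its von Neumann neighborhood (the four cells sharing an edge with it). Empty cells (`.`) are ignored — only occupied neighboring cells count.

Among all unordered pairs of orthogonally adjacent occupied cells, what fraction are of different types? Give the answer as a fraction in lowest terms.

10/21

Scan each occupied cell's neighbors to the right and below so each pair is counted once.
From row 1: 1 unlike of 2 pairs (running 1/2).
From row 2: 2 unlike of 3 pairs (running 3/5).
From row 3: 1 unlike of 5 pairs (running 4/10).
From row 4: 3 unlike of 5 pairs (running 7/15).
From row 5: 3 unlike of 4 pairs (running 10/19).
From row 6: 0 unlike of 2 pairs (running 10/21).
Total adjacent occupied pairs: 21; unlike-type pairs: 10.
10/21 is already in lowest terms.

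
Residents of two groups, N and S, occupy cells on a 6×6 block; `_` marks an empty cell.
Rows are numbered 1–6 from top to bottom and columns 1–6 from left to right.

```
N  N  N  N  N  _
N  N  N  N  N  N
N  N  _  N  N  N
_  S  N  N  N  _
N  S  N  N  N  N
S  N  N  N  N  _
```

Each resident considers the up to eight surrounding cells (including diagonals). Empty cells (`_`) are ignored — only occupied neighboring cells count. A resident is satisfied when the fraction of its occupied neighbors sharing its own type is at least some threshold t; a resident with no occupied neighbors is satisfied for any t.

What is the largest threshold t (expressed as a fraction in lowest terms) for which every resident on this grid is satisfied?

1/6

(1,1)N 3/3
(1,2)N 5/5
(1,3)N 5/5
(1,4)N 5/5
(1,5)N 4/4
(2,1)N 5/5
(2,2)N 7/7
(2,3)N 7/7
(2,4)N 7/7
(2,5)N 7/7
(2,6)N 4/4
(3,1)N 3/4
(3,2)N 5/6
(3,4)N 7/7
(3,5)N 7/7
(3,6)N 4/4
(4,2)S 1/6
(4,3)N 5/7
(4,4)N 7/7
(4,5)N 7/7
(5,1)N 1/4
(5,2)S 2/7
(5,3)N 6/8
(5,4)N 8/8
(5,5)N 6/6
(5,6)N 3/3
(6,1)S 1/3
(6,2)N 3/5
(6,3)N 4/5
(6,4)N 5/5
(6,5)N 4/4
The smallest same-type fraction is 1/6 at (4,2), which reduces to 1/6. Any threshold above that leaves this resident unsatisfied.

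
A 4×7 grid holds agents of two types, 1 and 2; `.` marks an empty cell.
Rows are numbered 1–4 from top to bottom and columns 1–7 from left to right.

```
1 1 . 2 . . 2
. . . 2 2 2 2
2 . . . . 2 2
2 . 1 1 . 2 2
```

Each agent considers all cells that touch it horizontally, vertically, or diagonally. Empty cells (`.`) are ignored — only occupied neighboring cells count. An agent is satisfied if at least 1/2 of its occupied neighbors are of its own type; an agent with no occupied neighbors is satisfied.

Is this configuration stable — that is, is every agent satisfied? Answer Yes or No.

Yes

(1,1)1 1/1 satisfied
(1,2)1 1/1 satisfied
(1,4)2 2/2 satisfied
(1,7)2 2/2 satisfied
(2,4)2 2/2 satisfied
(2,5)2 4/4 satisfied
(2,6)2 5/5 satisfied
(2,7)2 4/4 satisfied
(3,1)2 1/1 satisfied
(3,6)2 6/6 satisfied
(3,7)2 5/5 satisfied
(4,1)2 1/1 satisfied
(4,3)1 1/1 satisfied
(4,4)1 1/1 satisfied
(4,6)2 3/3 satisfied
(4,7)2 3/3 satisfied
All meet the threshold, so the configuration is stable.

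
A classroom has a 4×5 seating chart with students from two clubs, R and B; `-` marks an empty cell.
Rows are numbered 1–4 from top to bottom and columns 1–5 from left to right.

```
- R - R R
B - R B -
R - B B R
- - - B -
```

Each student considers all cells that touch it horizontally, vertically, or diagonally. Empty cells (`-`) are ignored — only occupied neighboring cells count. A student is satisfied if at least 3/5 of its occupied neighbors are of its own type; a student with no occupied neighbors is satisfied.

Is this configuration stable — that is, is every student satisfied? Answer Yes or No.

(1,2)R 1/2 unhappy
(1,4)R 2/3 ok
(1,5)R 1/2 unhappy
(2,1)B 0/2 unhappy
(2,3)R 2/5 unhappy
(2,4)B 2/6 unhappy
(3,1)R 0/1 unhappy
(3,3)B 3/4 ok
(3,4)B 3/5 ok
(3,5)R 0/3 unhappy
(4,4)B 2/3 ok
For instance (1,2) has only 1/2 same-type neighbors, below 3/5.

No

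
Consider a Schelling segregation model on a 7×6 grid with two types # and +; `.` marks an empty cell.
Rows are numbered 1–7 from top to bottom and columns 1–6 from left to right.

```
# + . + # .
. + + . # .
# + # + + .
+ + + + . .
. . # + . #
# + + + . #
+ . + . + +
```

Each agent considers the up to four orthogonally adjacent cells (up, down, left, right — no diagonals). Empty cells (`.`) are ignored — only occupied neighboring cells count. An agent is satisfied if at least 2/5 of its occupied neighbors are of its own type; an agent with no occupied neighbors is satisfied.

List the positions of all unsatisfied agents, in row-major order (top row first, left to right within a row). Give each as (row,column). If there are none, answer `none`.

(1,1), (1,4), (3,1), (3,3), (5,3), (6,1), (7,1)

(1,1)# 0/1 unhappy
(1,2)+ 1/2 ok
(1,4)+ 0/1 unhappy
(1,5)# 1/2 ok
(2,2)+ 3/3 ok
(2,3)+ 1/2 ok
(2,5)# 1/2 ok
(3,1)# 0/2 unhappy
(3,2)+ 2/4 ok
(3,3)# 0/4 unhappy
(3,4)+ 2/3 ok
(3,5)+ 1/2 ok
(4,1)+ 1/2 ok
(4,2)+ 3/3 ok
(4,3)+ 2/4 ok
(4,4)+ 3/3 ok
(5,3)# 0/3 unhappy
(5,4)+ 2/3 ok
(5,6)# 1/1 ok
(6,1)# 0/2 unhappy
(6,2)+ 1/2 ok
(6,3)+ 3/4 ok
(6,4)+ 2/2 ok
(6,6)# 1/2 ok
(7,1)+ 0/1 unhappy
(7,3)+ 1/1 ok
(7,5)+ 1/1 ok
(7,6)+ 1/2 ok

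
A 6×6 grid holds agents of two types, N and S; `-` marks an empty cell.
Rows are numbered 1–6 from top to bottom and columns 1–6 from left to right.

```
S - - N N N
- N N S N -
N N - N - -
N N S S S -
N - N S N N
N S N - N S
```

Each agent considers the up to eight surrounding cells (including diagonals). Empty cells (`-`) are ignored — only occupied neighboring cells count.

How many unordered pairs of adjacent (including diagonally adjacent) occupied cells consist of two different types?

27

Scan each occupied cell's neighbors to the right and below (and the two forward diagonals) so each pair is counted once.
Row 1: S(1,1)–N(2,2)≠ N(1,4)–N(1,5)= N(1,4)–S(2,4)≠ N(1,4)–N(2,5)= N(1,4)–N(2,3)= N(1,5)–N(1,6)= N(1,5)–N(2,5)= N(1,5)–S(2,4)≠ N(1,6)–N(2,5)=  → 3/9 unlike.
Row 2: N(2,2)–N(2,3)= N(2,2)–N(3,2)= N(2,2)–N(3,1)= N(2,3)–S(2,4)≠ N(2,3)–N(3,4)= N(2,3)–N(3,2)= S(2,4)–N(2,5)≠ S(2,4)–N(3,4)≠ N(2,5)–N(3,4)=  → 3/9 unlike.
Row 3: N(3,1)–N(3,2)= N(3,1)–N(4,1)= N(3,1)–N(4,2)= N(3,2)–N(4,2)= N(3,2)–S(4,3)≠ N(3,2)–N(4,1)= N(3,4)–S(4,4)≠ N(3,4)–S(4,5)≠ N(3,4)–S(4,3)≠  → 4/9 unlike.
Row 4: N(4,1)–N(4,2)= N(4,1)–N(5,1)= N(4,2)–S(4,3)≠ N(4,2)–N(5,3)= N(4,2)–N(5,1)= S(4,3)–S(4,4)= S(4,3)–N(5,3)≠ S(4,3)–S(5,4)= S(4,4)–S(4,5)= S(4,4)–S(5,4)= S(4,4)–N(5,5)≠ S(4,4)–N(5,3)≠ S(4,5)–N(5,5)≠ S(4,5)–N(5,6)≠ S(4,5)–S(5,4)=  → 6/15 unlike.
Row 5: N(5,1)–N(6,1)= N(5,1)–S(6,2)≠ N(5,3)–S(5,4)≠ N(5,3)–N(6,3)= N(5,3)–S(6,2)≠ S(5,4)–N(5,5)≠ S(5,4)–N(6,5)≠ S(5,4)–N(6,3)≠ N(5,5)–N(5,6)= N(5,5)–N(6,5)= N(5,5)–S(6,6)≠ N(5,6)–S(6,6)≠ N(5,6)–N(6,5)=  → 8/13 unlike.
Row 6: N(6,1)–S(6,2)≠ S(6,2)–N(6,3)≠ N(6,5)–S(6,6)≠  → 3/3 unlike.
Total adjacent occupied pairs: 58; unlike-type pairs: 27.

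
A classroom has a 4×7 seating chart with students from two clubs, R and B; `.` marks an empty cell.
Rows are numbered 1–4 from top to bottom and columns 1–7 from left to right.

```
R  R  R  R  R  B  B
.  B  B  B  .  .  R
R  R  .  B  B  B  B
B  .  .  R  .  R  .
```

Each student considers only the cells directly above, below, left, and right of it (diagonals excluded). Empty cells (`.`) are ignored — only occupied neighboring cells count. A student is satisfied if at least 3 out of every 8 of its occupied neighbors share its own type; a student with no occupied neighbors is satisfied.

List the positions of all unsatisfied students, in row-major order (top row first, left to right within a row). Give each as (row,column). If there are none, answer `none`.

(2,2), (2,7), (4,1), (4,4), (4,6)

Row 1: (1,1)R 1/1 ✓ · (1,2)R 2/3 ✓ · (1,3)R 2/3 ✓ · (1,4)R 2/3 ✓ · (1,5)R 1/2 ✓ · (1,6)B 1/2 ✓ · (1,7)B 1/2 ✓
Row 2: (2,2)B 1/3 ✗ · (2,3)B 2/3 ✓ · (2,4)B 2/3 ✓ · (2,7)R 0/2 ✗
Row 3: (3,1)R 1/2 ✓ · (3,2)R 1/2 ✓ · (3,4)B 2/3 ✓ · (3,5)B 2/2 ✓ · (3,6)B 2/3 ✓ · (3,7)B 1/2 ✓
Row 4: (4,1)B 0/1 ✗ · (4,4)R 0/1 ✗ · (4,6)R 0/1 ✗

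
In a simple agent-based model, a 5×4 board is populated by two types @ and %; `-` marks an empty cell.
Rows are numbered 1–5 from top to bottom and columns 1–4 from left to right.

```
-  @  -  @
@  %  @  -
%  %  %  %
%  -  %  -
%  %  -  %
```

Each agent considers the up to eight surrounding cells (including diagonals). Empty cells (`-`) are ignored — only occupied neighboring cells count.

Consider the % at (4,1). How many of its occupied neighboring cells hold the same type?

4

Occupied neighbors of (4,1): (3,1)=%, (3,2)=%, (5,1)=%, (5,2)=%.
Same type (%): 4 of 4.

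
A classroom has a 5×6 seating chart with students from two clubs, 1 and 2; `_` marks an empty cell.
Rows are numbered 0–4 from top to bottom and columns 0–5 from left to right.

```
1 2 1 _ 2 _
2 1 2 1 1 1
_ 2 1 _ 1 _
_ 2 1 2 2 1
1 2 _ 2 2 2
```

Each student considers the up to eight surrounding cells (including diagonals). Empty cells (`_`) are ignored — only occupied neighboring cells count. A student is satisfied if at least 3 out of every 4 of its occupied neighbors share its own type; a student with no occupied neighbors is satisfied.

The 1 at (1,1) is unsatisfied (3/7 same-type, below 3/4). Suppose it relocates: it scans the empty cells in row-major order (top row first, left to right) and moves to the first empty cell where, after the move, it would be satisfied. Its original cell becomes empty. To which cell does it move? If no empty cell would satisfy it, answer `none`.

Vacating (1,1). Empty cells in order:
  (0,3): 3/5 same-type → still unsatisfied.
  (0,5): 2/3 same-type → still unsatisfied.
  (2,0): 0/3 same-type → still unsatisfied.
  (2,3): 5/8 same-type → still unsatisfied.
  (2,5): 4/5 same-type → satisfied — stop here.

(2,5)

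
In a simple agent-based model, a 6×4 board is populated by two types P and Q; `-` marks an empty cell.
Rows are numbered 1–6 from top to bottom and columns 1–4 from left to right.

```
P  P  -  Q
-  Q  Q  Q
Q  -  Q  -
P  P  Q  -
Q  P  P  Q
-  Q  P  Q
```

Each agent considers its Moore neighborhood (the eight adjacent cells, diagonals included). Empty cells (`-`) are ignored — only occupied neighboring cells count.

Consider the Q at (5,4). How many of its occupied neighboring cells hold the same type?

Occupied neighbors of (5,4): (4,3)=Q, (5,3)=P, (6,3)=P, (6,4)=Q.
Same type (Q): 2 of 4.

2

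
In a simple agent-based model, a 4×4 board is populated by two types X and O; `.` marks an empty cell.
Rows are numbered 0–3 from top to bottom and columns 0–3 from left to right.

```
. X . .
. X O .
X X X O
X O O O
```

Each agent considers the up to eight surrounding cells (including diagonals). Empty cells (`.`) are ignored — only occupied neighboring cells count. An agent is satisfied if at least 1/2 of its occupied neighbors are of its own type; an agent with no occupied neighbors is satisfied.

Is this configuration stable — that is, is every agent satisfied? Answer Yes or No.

No

Row 0: (0,1)X 1/2 satisfied
Row 1: (1,1)X 4/5 satisfied · (1,2)O 1/5 not
Row 2: (2,0)X 3/4 satisfied · (2,1)X 4/7 satisfied · (2,2)X 2/7 not · (2,3)O 3/4 satisfied
Row 3: (3,0)X 2/3 satisfied · (3,1)O 1/5 not · (3,2)O 3/5 satisfied · (3,3)O 2/3 satisfied
For instance (1,2) has only 1/5 same-type neighbors, below 1/2.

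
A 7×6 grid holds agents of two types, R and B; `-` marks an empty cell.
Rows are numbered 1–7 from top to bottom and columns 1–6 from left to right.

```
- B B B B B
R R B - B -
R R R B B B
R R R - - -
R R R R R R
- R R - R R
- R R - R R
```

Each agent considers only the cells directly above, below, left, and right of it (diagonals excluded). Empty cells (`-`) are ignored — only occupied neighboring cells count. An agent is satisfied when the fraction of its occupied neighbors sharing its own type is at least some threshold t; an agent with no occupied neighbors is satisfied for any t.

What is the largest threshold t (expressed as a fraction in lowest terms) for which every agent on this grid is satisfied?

1/3

(1,2)B 1/2
(1,3)B 3/3
(1,4)B 2/2
(1,5)B 3/3
(1,6)B 1/1
(2,1)R 2/2
(2,2)R 2/4
(2,3)B 1/3
(2,5)B 2/2
(3,1)R 3/3
(3,2)R 4/4
(3,3)R 2/4
(3,4)B 1/2
(3,5)B 3/3
(3,6)B 1/1
(4,1)R 3/3
(4,2)R 4/4
(4,3)R 3/3
(5,1)R 2/2
(5,2)R 4/4
(5,3)R 4/4
(5,4)R 2/2
(5,5)R 3/3
(5,6)R 2/2
(6,2)R 3/3
(6,3)R 3/3
(6,5)R 3/3
(6,6)R 3/3
(7,2)R 2/2
(7,3)R 2/2
(7,5)R 2/2
(7,6)R 2/2
The smallest same-type fraction is 1/3 at (2,3), which reduces to 1/3. Any threshold above that leaves this agent unsatisfied.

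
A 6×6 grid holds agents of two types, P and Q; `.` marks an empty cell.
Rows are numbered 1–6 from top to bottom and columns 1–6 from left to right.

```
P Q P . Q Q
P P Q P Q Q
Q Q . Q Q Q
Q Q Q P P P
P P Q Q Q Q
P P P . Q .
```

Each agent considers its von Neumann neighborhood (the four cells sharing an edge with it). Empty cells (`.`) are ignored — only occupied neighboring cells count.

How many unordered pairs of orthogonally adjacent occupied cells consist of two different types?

Scan each occupied cell's neighbors to the right and below so each pair is counted once.
Row 1: P(1,1)–Q(1,2)≠ P(1,1)–P(2,1)= Q(1,2)–P(1,3)≠ Q(1,2)–P(2,2)≠ P(1,3)–Q(2,3)≠ Q(1,5)–Q(1,6)= Q(1,5)–Q(2,5)= Q(1,6)–Q(2,6)=  → 4/8 unlike.
Row 2: P(2,1)–P(2,2)= P(2,1)–Q(3,1)≠ P(2,2)–Q(2,3)≠ P(2,2)–Q(3,2)≠ Q(2,3)–P(2,4)≠ P(2,4)–Q(2,5)≠ P(2,4)–Q(3,4)≠ Q(2,5)–Q(2,6)= Q(2,5)–Q(3,5)= Q(2,6)–Q(3,6)=  → 6/10 unlike.
Row 3: Q(3,1)–Q(3,2)= Q(3,1)–Q(4,1)= Q(3,2)–Q(4,2)= Q(3,4)–Q(3,5)= Q(3,4)–P(4,4)≠ Q(3,5)–Q(3,6)= Q(3,5)–P(4,5)≠ Q(3,6)–P(4,6)≠  → 3/8 unlike.
Row 4: Q(4,1)–Q(4,2)= Q(4,1)–P(5,1)≠ Q(4,2)–Q(4,3)= Q(4,2)–P(5,2)≠ Q(4,3)–P(4,4)≠ Q(4,3)–Q(5,3)= P(4,4)–P(4,5)= P(4,4)–Q(5,4)≠ P(4,5)–P(4,6)= P(4,5)–Q(5,5)≠ P(4,6)–Q(5,6)≠  → 6/11 unlike.
Row 5: P(5,1)–P(5,2)= P(5,1)–P(6,1)= P(5,2)–Q(5,3)≠ P(5,2)–P(6,2)= Q(5,3)–Q(5,4)= Q(5,3)–P(6,3)≠ Q(5,4)–Q(5,5)= Q(5,5)–Q(5,6)= Q(5,5)–Q(6,5)=  → 2/9 unlike.
Row 6: P(6,1)–P(6,2)= P(6,2)–P(6,3)=  → 0/2 unlike.
Total adjacent occupied pairs: 48; unlike-type pairs: 21.

21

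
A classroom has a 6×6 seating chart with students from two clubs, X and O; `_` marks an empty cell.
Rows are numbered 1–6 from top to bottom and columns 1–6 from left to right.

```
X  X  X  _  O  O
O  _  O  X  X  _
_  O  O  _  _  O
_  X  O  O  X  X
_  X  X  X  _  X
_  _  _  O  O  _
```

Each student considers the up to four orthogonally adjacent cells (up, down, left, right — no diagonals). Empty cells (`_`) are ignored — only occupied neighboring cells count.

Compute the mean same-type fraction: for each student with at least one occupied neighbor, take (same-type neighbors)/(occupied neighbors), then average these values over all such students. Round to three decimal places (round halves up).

0.572

(1,1)X 1/2
(1,2)X 2/2
(1,3)X 1/2
(1,5)O 1/2
(1,6)O 1/1
(2,1)O 0/1
(2,3)O 1/3
(2,4)X 1/2
(2,5)X 1/2
(3,2)O 1/2
(3,3)O 3/3
(3,6)O 0/1
(4,2)X 1/3
(4,3)O 2/4
(4,4)O 1/3
(4,5)X 1/2
(4,6)X 2/3
(5,2)X 2/2
(5,3)X 2/3
(5,4)X 1/3
(5,6)X 1/1
(6,4)O 1/2
(6,5)O 1/1
Sum over 23 students: 1/2 + 2/2 + 1/2 + 1/2 + 1/1 + 0/1 + 1/3 + 1/2 + 1/2 + 1/2 + 3/3 + 0/1 + 1/3 + 2/4 + 1/3 + 1/2 + 2/3 + 2/2 + 2/3 + 1/3 + 1/1 + 1/2 + 1/1 = 79/6; mean = 79/6 ÷ 23 = 79/138 = 0.572463… → 0.572.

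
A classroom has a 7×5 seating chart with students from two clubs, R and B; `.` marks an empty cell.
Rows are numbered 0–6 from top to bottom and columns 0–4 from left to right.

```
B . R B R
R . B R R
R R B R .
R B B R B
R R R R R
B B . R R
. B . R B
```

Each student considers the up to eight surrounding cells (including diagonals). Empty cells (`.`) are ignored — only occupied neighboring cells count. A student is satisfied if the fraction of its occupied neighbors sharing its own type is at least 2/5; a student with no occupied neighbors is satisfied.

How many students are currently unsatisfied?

8

Row 0: (0,0)B 0/1 ✗ · (0,2)R 1/3 ✗ · (0,3)B 1/5 ✗ · (0,4)R 2/3 ✓
Row 1: (1,0)R 2/3 ✓ · (1,2)B 2/6 ✗ · (1,3)R 4/7 ✓ · (1,4)R 3/4 ✓
Row 2: (2,0)R 3/4 ✓ · (2,1)R 3/7 ✓ · (2,2)B 3/7 ✓ · (2,3)R 3/7 ✓
Row 3: (3,0)R 4/5 ✓ · (3,1)B 2/8 ✗ · (3,2)B 2/8 ✗ · (3,3)R 4/7 ✓ · (3,4)B 0/4 ✗
Row 4: (4,0)R 2/5 ✓ · (4,1)R 3/7 ✓ · (4,2)R 4/7 ✓ · (4,3)R 5/7 ✓ · (4,4)R 4/5 ✓
Row 5: (5,0)B 2/4 ✓ · (5,1)B 2/5 ✓ · (5,3)R 5/6 ✓ · (5,4)R 4/5 ✓
Row 6: (6,1)B 2/2 ✓ · (6,3)R 2/3 ✓ · (6,4)B 0/3 ✗
Unsatisfied: (0,0), (0,2), (0,3), (1,2), (3,1), (3,2), (3,4), (6,4) — 8 in total.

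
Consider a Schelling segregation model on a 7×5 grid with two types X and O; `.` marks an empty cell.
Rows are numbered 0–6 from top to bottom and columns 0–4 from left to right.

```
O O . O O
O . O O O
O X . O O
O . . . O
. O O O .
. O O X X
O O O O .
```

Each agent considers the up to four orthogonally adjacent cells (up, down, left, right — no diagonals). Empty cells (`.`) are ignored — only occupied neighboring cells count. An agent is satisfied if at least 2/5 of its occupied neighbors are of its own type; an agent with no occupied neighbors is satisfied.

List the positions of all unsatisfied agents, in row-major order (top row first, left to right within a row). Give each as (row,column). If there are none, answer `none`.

(2,1), (5,3)

(0,0)O 2/2 satisfied
(0,1)O 1/1 satisfied
(0,3)O 2/2 satisfied
(0,4)O 2/2 satisfied
(1,0)O 2/2 satisfied
(1,2)O 1/1 satisfied
(1,3)O 4/4 satisfied
(1,4)O 3/3 satisfied
(2,0)O 2/3 satisfied
(2,1)X 0/1 not
(2,3)O 2/2 satisfied
(2,4)O 3/3 satisfied
(3,0)O 1/1 satisfied
(3,4)O 1/1 satisfied
(4,1)O 2/2 satisfied
(4,2)O 3/3 satisfied
(4,3)O 1/2 satisfied
(5,1)O 3/3 satisfied
(5,2)O 3/4 satisfied
(5,3)X 1/4 not
(5,4)X 1/1 satisfied
(6,0)O 1/1 satisfied
(6,1)O 3/3 satisfied
(6,2)O 3/3 satisfied
(6,3)O 1/2 satisfied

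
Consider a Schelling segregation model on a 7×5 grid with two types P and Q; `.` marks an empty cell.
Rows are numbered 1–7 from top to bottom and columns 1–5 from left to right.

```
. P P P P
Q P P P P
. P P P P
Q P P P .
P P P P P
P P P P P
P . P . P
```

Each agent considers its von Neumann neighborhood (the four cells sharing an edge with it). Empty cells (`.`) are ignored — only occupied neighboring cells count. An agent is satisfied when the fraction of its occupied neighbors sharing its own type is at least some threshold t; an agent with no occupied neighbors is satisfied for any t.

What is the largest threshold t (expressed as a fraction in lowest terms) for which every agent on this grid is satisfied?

0/1

(1,2)P 2/2
(1,3)P 3/3
(1,4)P 3/3
(1,5)P 2/2
(2,1)Q 0/1
(2,2)P 3/4
(2,3)P 4/4
(2,4)P 4/4
(2,5)P 3/3
(3,2)P 3/3
(3,3)P 4/4
(3,4)P 4/4
(3,5)P 2/2
(4,1)Q 0/2
(4,2)P 3/4
(4,3)P 4/4
(4,4)P 3/3
(5,1)P 2/3
(5,2)P 4/4
(5,3)P 4/4
(5,4)P 4/4
(5,5)P 2/2
(6,1)P 3/3
(6,2)P 3/3
(6,3)P 4/4
(6,4)P 3/3
(6,5)P 3/3
(7,1)P 1/1
(7,3)P 1/1
(7,5)P 1/1
The smallest same-type fraction is 0/1 at (2,1), which reduces to 0/1. Any threshold above that leaves this agent unsatisfied.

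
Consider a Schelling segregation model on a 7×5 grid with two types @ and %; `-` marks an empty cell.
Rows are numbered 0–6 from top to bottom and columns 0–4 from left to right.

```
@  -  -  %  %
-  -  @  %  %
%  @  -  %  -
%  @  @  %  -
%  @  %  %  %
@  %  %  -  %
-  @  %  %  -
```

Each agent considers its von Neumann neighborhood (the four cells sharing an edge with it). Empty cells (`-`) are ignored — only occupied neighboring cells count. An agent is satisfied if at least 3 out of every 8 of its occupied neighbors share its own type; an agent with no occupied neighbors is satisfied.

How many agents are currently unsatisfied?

(0,0)@ 0/0 ok
(0,3)% 2/2 ok
(0,4)% 2/2 ok
(1,2)@ 0/1 unhappy
(1,3)% 3/4 ok
(1,4)% 2/2 ok
(2,0)% 1/2 ok
(2,1)@ 1/2 ok
(2,3)% 2/2 ok
(3,0)% 2/3 ok
(3,1)@ 3/4 ok
(3,2)@ 1/3 unhappy
(3,3)% 2/3 ok
(4,0)% 1/3 unhappy
(4,1)@ 1/4 unhappy
(4,2)% 2/4 ok
(4,3)% 3/3 ok
(4,4)% 2/2 ok
(5,0)@ 0/2 unhappy
(5,1)% 1/4 unhappy
(5,2)% 3/3 ok
(5,4)% 1/1 ok
(6,1)@ 0/2 unhappy
(6,2)% 2/3 ok
(6,3)% 1/1 ok
Unsatisfied: (1,2), (3,2), (4,0), (4,1), (5,0), (5,1), (6,1) — 7 in total.

7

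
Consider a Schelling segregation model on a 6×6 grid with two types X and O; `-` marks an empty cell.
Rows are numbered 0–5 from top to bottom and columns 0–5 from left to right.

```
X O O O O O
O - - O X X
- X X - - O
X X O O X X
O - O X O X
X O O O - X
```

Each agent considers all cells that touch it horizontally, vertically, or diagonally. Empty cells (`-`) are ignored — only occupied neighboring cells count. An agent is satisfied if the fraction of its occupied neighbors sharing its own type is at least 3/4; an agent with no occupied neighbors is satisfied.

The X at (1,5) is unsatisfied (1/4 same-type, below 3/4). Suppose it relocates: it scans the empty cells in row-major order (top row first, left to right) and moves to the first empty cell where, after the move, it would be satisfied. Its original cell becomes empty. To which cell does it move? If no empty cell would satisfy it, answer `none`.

Vacating (1,5). Empty cells in order:
  (1,1): 3/6 same-type → still unsatisfied.
  (1,2): 2/6 same-type → still unsatisfied.
  (2,0): 3/4 same-type → satisfied — stop here.

(2,0)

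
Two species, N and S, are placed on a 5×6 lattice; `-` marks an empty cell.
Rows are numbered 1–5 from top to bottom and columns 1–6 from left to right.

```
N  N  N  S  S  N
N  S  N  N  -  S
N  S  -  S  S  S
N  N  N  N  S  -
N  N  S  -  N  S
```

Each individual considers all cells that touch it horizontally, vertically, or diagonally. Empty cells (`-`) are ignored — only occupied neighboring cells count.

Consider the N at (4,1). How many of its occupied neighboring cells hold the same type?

Occupied neighbors of (4,1): (3,1)=N, (3,2)=S, (4,2)=N, (5,1)=N, (5,2)=N.
Same type (N): 4 of 5.

4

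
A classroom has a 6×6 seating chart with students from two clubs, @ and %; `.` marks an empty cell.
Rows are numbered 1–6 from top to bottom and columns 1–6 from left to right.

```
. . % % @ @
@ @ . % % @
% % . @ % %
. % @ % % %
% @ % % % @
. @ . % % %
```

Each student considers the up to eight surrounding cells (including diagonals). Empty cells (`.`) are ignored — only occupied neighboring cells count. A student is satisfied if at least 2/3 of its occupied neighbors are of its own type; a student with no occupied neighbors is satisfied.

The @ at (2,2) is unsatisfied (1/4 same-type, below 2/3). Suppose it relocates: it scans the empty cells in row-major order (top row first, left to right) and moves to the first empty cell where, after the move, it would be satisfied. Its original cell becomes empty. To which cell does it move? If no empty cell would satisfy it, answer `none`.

(1,1)

Vacating (2,2). Empty cells in order:
  (1,1): 1/1 same-type → satisfied — stop here.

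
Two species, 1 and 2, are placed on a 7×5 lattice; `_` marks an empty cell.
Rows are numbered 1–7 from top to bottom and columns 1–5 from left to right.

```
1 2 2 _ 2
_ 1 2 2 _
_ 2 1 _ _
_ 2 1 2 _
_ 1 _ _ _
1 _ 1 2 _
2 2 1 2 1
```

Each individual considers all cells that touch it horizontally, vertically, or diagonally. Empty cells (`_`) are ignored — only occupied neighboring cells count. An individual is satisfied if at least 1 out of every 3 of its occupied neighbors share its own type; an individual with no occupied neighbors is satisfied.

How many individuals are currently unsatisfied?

8

Row 1: (1,1)1 1/2 satisfied · (1,2)2 2/4 satisfied · (1,3)2 3/4 satisfied · (1,5)2 1/1 satisfied
Row 2: (2,2)1 2/6 satisfied · (2,3)2 4/6 satisfied · (2,4)2 3/4 satisfied
Row 3: (3,2)2 2/5 satisfied · (3,3)1 2/7 not
Row 4: (4,2)2 1/4 not · (4,3)1 2/5 satisfied · (4,4)2 0/2 not
Row 5: (5,2)1 3/4 satisfied
Row 6: (6,1)1 1/3 satisfied · (6,3)1 2/5 satisfied · (6,4)2 1/4 not
Row 7: (7,1)2 1/2 satisfied · (7,2)2 1/4 not · (7,3)1 1/4 not · (7,4)2 1/4 not · (7,5)1 0/2 not
Unsatisfied: (3,3), (4,2), (4,4), (6,4), (7,2), (7,3), (7,4), (7,5) — 8 in total.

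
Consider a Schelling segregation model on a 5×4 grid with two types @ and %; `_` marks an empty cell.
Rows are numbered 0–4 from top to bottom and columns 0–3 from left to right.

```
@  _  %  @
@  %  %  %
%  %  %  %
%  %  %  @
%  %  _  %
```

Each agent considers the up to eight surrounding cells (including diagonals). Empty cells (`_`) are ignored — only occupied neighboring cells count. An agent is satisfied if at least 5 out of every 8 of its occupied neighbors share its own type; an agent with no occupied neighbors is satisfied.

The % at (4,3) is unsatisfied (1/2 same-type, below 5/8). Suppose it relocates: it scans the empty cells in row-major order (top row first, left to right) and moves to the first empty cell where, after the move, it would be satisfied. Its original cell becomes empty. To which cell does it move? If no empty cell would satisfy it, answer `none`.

(4,2)

Vacating (4,3). Empty cells in order:
  (0,1): 3/5 same-type → still unsatisfied.
  (4,2): 3/4 same-type → satisfied — stop here.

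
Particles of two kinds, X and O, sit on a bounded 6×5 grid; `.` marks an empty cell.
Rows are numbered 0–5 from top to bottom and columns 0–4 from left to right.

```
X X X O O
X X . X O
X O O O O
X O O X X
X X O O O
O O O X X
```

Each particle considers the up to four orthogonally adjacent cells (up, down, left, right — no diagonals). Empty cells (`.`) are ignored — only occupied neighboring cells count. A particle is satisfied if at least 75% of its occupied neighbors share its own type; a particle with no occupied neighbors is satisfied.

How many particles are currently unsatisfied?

(0,0)X 2/2 ok
(0,1)X 3/3 ok
(0,2)X 1/2 unhappy
(0,3)O 1/3 unhappy
(0,4)O 2/2 ok
(1,0)X 3/3 ok
(1,1)X 2/3 unhappy
(1,3)X 0/3 unhappy
(1,4)O 2/3 unhappy
(2,0)X 2/3 unhappy
(2,1)O 2/4 unhappy
(2,2)O 3/3 ok
(2,3)O 2/4 unhappy
(2,4)O 2/3 unhappy
(3,0)X 2/3 unhappy
(3,1)O 2/4 unhappy
(3,2)O 3/4 ok
(3,3)X 1/4 unhappy
(3,4)X 1/3 unhappy
(4,0)X 2/3 unhappy
(4,1)X 1/4 unhappy
(4,2)O 3/4 ok
(4,3)O 2/4 unhappy
(4,4)O 1/3 unhappy
(5,0)O 1/2 unhappy
(5,1)O 2/3 unhappy
(5,2)O 2/3 unhappy
(5,3)X 1/3 unhappy
(5,4)X 1/2 unhappy
Unsatisfied: (0,2), (0,3), (1,1), (1,3), (1,4), (2,0), (2,1), (2,3), (2,4), (3,0), (3,1), (3,3), (3,4), (4,0), (4,1), (4,3), (4,4), (5,0), (5,1), (5,2), (5,3), (5,4) — 22 in total.

22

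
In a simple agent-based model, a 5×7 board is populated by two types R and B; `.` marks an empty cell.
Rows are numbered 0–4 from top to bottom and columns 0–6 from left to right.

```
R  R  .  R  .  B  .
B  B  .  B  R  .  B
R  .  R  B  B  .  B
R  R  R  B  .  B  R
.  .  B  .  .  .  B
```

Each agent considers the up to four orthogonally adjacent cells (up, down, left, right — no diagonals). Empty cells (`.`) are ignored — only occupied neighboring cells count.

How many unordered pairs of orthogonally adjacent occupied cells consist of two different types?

Scan each occupied cell's neighbors to the right and below so each pair is counted once.
From row 0: 3 unlike of 4 pairs (running 3/4).
From row 1: 3 unlike of 6 pairs (running 6/10).
From row 2: 2 unlike of 6 pairs (running 8/16).
From row 3: 4 unlike of 6 pairs (running 12/22).
Total adjacent occupied pairs: 22; unlike-type pairs: 12.

12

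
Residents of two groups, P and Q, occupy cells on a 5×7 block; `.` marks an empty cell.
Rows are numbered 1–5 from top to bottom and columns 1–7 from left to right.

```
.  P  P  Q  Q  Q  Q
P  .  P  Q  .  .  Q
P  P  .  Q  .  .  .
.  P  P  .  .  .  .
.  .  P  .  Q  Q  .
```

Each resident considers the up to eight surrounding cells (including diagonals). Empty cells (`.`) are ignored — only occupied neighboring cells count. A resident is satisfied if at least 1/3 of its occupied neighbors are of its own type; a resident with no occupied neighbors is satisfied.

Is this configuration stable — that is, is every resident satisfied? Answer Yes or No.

(1,2)P 3/3 ok
(1,3)P 2/4 ok
(1,4)Q 2/4 ok
(1,5)Q 3/3 ok
(1,6)Q 3/3 ok
(1,7)Q 2/2 ok
(2,1)P 3/3 ok
(2,3)P 3/6 ok
(2,4)Q 3/5 ok
(2,7)Q 2/2 ok
(3,1)P 3/3 ok
(3,2)P 5/5 ok
(3,4)Q 1/3 ok
(4,2)P 4/4 ok
(4,3)P 3/4 ok
(5,3)P 2/2 ok
(5,5)Q 1/1 ok
(5,6)Q 1/1 ok
All meet the threshold, so the configuration is stable.

Yes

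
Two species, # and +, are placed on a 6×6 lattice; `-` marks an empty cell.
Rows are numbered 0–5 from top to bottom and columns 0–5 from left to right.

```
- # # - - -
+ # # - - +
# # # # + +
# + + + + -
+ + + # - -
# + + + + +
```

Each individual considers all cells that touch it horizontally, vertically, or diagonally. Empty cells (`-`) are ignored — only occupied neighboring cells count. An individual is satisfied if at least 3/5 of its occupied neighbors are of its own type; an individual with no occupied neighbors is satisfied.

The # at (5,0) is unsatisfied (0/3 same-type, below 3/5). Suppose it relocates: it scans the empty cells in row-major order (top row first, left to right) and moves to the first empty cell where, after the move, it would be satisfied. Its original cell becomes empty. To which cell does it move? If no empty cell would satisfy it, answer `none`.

Vacating (5,0). Empty cells in order:
  (0,0): 2/3 same-type → satisfied — stop here.

(0,0)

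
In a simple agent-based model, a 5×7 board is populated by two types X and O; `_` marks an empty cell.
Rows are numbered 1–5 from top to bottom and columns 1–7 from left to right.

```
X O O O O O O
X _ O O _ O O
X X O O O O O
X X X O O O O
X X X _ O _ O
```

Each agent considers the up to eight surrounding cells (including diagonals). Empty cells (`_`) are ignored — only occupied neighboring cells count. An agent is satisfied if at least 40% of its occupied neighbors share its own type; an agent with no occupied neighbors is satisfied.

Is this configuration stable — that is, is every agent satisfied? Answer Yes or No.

Yes

(1,1)X 1/2 ✓
(1,2)O 2/4 ✓
(1,3)O 4/4 ✓
(1,4)O 4/4 ✓
(1,5)O 4/4 ✓
(1,6)O 4/4 ✓
(1,7)O 3/3 ✓
(2,1)X 3/4 ✓
(2,3)O 6/7 ✓
(2,4)O 7/7 ✓
(2,6)O 7/7 ✓
(2,7)O 5/5 ✓
(3,1)X 4/4 ✓
(3,2)X 5/7 ✓
(3,3)O 4/7 ✓
(3,4)O 6/7 ✓
(3,5)O 7/7 ✓
(3,6)O 7/7 ✓
(3,7)O 5/5 ✓
(4,1)X 5/5 ✓
(4,2)X 7/8 ✓
(4,3)X 4/7 ✓
(4,4)O 5/7 ✓
(4,5)O 6/6 ✓
(4,6)O 7/7 ✓
(4,7)O 4/4 ✓
(5,1)X 3/3 ✓
(5,2)X 5/5 ✓
(5,3)X 3/4 ✓
(5,5)O 3/3 ✓
(5,7)O 2/2 ✓
All meet the threshold, so the configuration is stable.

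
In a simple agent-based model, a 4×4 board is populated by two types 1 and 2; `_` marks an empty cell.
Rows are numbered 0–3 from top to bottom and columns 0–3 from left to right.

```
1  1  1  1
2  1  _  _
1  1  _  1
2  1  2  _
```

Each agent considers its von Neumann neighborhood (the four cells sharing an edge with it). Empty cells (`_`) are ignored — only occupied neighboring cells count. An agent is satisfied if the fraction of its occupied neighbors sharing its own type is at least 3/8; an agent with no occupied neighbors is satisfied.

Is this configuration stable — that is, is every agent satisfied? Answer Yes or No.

No

(0,0)1 1/2 ok
(0,1)1 3/3 ok
(0,2)1 2/2 ok
(0,3)1 1/1 ok
(1,0)2 0/3 unhappy
(1,1)1 2/3 ok
(2,0)1 1/3 unhappy
(2,1)1 3/3 ok
(2,3)1 0/0 ok
(3,0)2 0/2 unhappy
(3,1)1 1/3 unhappy
(3,2)2 0/1 unhappy
For instance (1,0) has only 0/3 same-type neighbors, below 3/8.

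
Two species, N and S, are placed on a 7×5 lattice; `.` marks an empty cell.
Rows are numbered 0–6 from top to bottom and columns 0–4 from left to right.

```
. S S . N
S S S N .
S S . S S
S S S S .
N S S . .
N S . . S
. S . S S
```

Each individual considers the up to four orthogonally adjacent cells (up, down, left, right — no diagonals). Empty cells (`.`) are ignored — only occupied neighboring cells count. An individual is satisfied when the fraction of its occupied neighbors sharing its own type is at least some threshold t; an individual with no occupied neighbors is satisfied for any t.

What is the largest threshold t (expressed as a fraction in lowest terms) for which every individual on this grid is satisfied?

(0,1)S 2/2
(0,2)S 2/2
(0,4)N — no occupied neighbors
(1,0)S 2/2
(1,1)S 4/4
(1,2)S 2/3
(1,3)N 0/2
(2,0)S 3/3
(2,1)S 3/3
(2,3)S 2/3
(2,4)S 1/1
(3,0)S 2/3
(3,1)S 4/4
(3,2)S 3/3
(3,3)S 2/2
(4,0)N 1/3
(4,1)S 3/4
(4,2)S 2/2
(5,0)N 1/2
(5,1)S 2/3
(5,4)S 1/1
(6,1)S 1/1
(6,3)S 1/1
(6,4)S 2/2
The smallest same-type fraction is 0/2 at (1,3), which reduces to 0/1. Any threshold above that leaves this individual unsatisfied.

0/1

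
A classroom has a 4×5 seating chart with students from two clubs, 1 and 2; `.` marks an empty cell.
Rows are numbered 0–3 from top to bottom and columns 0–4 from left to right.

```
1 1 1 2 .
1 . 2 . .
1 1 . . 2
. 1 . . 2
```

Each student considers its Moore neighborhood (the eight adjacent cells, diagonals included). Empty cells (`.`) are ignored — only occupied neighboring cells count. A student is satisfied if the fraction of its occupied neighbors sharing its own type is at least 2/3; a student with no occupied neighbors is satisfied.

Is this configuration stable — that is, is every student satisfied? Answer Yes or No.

No

Row 0: (0,0)1 2/2 ok · (0,1)1 3/4 ok · (0,2)1 1/3 unhappy · (0,3)2 1/2 unhappy
Row 1: (1,0)1 4/4 ok · (1,2)2 1/4 unhappy
Row 2: (2,0)1 3/3 ok · (2,1)1 3/4 ok · (2,4)2 1/1 ok
Row 3: (3,1)1 2/2 ok · (3,4)2 1/1 ok
For instance (0,2) has only 1/3 same-type neighbors, below 2/3.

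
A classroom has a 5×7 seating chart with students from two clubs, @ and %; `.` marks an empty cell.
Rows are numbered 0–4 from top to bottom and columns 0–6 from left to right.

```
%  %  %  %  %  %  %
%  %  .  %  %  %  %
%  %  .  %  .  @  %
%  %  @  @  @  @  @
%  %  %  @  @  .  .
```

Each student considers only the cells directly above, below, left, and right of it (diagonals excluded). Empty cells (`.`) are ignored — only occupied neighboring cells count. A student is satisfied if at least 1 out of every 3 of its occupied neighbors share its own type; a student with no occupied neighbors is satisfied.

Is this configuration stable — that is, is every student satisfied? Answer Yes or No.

Row 0: (0,0)% 2/2 satisfied · (0,1)% 3/3 satisfied · (0,2)% 2/2 satisfied · (0,3)% 3/3 satisfied · (0,4)% 3/3 satisfied · (0,5)% 3/3 satisfied · (0,6)% 2/2 satisfied
Row 1: (1,0)% 3/3 satisfied · (1,1)% 3/3 satisfied · (1,3)% 3/3 satisfied · (1,4)% 3/3 satisfied · (1,5)% 3/4 satisfied · (1,6)% 3/3 satisfied
Row 2: (2,0)% 3/3 satisfied · (2,1)% 3/3 satisfied · (2,3)% 1/2 satisfied · (2,5)@ 1/3 satisfied · (2,6)% 1/3 satisfied
Row 3: (3,0)% 3/3 satisfied · (3,1)% 3/4 satisfied · (3,2)@ 1/3 satisfied · (3,3)@ 3/4 satisfied · (3,4)@ 3/3 satisfied · (3,5)@ 3/3 satisfied · (3,6)@ 1/2 satisfied
Row 4: (4,0)% 2/2 satisfied · (4,1)% 3/3 satisfied · (4,2)% 1/3 satisfied · (4,3)@ 2/3 satisfied · (4,4)@ 2/2 satisfied
All meet the threshold, so the configuration is stable.

Yes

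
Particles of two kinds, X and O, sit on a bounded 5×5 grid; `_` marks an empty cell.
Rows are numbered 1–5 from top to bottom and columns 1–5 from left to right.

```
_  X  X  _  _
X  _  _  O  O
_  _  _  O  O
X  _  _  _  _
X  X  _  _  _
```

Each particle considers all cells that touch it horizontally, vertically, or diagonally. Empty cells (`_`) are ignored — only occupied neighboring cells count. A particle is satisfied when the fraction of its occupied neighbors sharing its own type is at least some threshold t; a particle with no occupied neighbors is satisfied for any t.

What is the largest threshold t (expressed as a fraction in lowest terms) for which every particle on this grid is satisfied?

Row 1: (1,2)X 2/2 · (1,3)X 1/2
Row 2: (2,1)X 1/1 · (2,4)O 3/4 · (2,5)O 3/3
Row 3: (3,4)O 3/3 · (3,5)O 3/3
Row 4: (4,1)X 2/2
Row 5: (5,1)X 2/2 · (5,2)X 2/2
The smallest same-type fraction is 1/2 at (1,3), which reduces to 1/2. Any threshold above that leaves this particle unsatisfied.

1/2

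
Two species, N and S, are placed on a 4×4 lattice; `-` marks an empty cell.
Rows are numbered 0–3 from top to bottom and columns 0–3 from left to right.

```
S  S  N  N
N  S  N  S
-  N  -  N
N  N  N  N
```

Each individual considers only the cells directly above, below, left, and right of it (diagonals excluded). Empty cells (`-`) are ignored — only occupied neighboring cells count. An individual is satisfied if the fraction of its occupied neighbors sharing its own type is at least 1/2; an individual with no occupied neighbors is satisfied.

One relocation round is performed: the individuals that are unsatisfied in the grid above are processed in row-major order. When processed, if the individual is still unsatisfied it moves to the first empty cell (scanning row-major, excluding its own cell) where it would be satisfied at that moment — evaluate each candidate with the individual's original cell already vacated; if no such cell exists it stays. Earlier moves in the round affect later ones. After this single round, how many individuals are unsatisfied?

0

Initially unsatisfied (in order): (1,0), (1,1), (1,2), (1,3).
  (1,0) → (2,0).
  (1,1) → (1,0).
  (1,2): now satisfied by earlier moves; stays.
  (1,3) → (1,1).
Resulting grid:
S S N N
S S N -
N N - N
N N N N
All satisfied now.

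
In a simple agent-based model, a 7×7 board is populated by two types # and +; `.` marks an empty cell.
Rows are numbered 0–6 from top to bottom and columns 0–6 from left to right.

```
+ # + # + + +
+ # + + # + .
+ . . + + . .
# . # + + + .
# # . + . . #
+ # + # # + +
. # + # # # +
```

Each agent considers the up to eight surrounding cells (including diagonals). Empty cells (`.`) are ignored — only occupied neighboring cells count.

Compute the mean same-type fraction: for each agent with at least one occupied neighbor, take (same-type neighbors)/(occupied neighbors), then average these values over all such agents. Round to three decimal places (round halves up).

0.506

Row 0: (0,0)+ 1/3 · (0,1)# 1/5 · (0,2)+ 2/5 · (0,3)# 1/5 · (0,4)+ 3/5 · (0,5)+ 3/4 · (0,6)+ 2/2
Row 1: (1,0)+ 2/4 · (1,1)# 1/6 · (1,2)+ 3/6 · (1,3)+ 5/7 · (1,4)# 1/7 · (1,5)+ 4/5
Row 2: (2,0)+ 1/3 · (2,3)+ 5/7 · (2,4)+ 6/7
Row 3: (3,0)# 2/3 · (3,2)# 1/4 · (3,3)+ 4/5 · (3,4)+ 5/5 · (3,5)+ 2/3
Row 4: (4,0)# 3/4 · (4,1)# 4/6 · (4,3)+ 3/6 · (4,6)# 0/3
Row 5: (5,0)+ 0/4 · (5,1)# 3/6 · (5,2)+ 2/7 · (5,3)# 3/6 · (5,4)# 4/6 · (5,5)+ 2/6 · (5,6)+ 2/4
Row 6: (6,1)# 1/4 · (6,2)+ 1/5 · (6,3)# 3/5 · (6,4)# 4/5 · (6,5)# 2/5 · (6,6)+ 2/3
Sum over 38 agents: 1/3 + 1/5 + 2/5 + 1/5 + 3/5 + 3/4 + 2/2 + 2/4 + 1/6 + 3/6 + 5/7 + 1/7 + 4/5 + 1/3 + 5/7 + 6/7 + 2/3 + 1/4 + 4/5 + 5/5 + 2/3 + 3/4 + 4/6 + 3/6 + 0/3 + 0/4 + 3/6 + 2/7 + 3/6 + 4/6 + 2/6 + 2/4 + 1/4 + 1/5 + 3/5 + 4/5 + 2/5 + 2/3 = 269/14; mean = 269/14 ÷ 38 = 269/532 = 0.505639… → 0.506.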